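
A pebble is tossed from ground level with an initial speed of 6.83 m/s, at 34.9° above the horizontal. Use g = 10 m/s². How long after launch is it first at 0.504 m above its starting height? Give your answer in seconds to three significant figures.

0.163 s

Components: vₓ = 6.830 cos 34.9° = 5.602 m/s, v_y0 = 6.830 sin 34.9° = 3.908 m/s.
Require v_y0 t − ½ g t² = 0.504, i.e. 5.000 t² − 3.908 t + 0.504 = 0.
t = [3.908 ± √(3.908² − 2·10.0·0.504)] / 10.0 = (3.908 ± 2.278) / 10.0, so t = 0.1629 s or t = 0.6186 s.
The first (ascending) time is 0.1629 s.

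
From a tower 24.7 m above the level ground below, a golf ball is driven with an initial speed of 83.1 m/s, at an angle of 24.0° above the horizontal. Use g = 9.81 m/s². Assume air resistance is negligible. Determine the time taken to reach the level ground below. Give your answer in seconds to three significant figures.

7.56 s

Resolve: vₓ = 83.10 cos 24.0° = 75.92 m/s and v_y0 = 83.10 sin 24.0° = 33.80 m/s.
The projectile lands when y = 24.7 + (33.80) t − ½·9.81·t² = 0. Positive root: t = (33.80 + √(33.80² + 2·9.81·24.7)) / 9.81 = (33.80 + 40.34) / 9.81 = 7.557 s.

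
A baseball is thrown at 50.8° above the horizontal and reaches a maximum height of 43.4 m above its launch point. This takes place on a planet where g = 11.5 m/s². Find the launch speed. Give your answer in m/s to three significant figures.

40.8 m/s

At the peak v_y = 0, so v_y0 = √(2gH) = √(2 × 11.5 × 43.4) = 31.59 m/s.
v_y0 = v₀ sin θ ⇒ v₀ = 31.59 / sin 50.8° = 40.77 m/s.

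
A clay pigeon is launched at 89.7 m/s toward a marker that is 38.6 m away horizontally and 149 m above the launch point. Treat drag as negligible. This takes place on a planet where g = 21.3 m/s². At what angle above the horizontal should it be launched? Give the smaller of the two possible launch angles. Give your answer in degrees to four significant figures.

Trajectory: y = x tanθ − g x² (1 + tan²θ)/(2v₀²). With x = 38.6, y = 149, v₀ = 89.7, g = 21.3:
1.972 tan²θ − 38.6 tanθ + (151.0) = 0.
tanθ = [38.6 ± √(38.6² − 4 × 1.972 × (151.0))] / (2 × 1.972) = (38.6 ± 17.29) / 3.944, giving tanθ = 5.402 or 14.17.
θ = 79.51° or 85.96°; the smaller is 79.51°.

79.51°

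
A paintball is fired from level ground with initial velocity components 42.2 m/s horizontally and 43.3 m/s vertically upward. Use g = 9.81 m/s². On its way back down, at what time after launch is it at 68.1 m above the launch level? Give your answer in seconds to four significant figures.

6.780 s

Height y(t) = 43.30 t − 4.905 t² = 68.1 gives 4.905 t² − 43.30 t + 68.1 = 0.
Quadratic formula: t = (43.30 ± √538.77) / 9.81 = (43.30 ± 23.21) / 9.81 → t = 2.048 s or 6.780 s.
The descending-branch root is 6.780 s.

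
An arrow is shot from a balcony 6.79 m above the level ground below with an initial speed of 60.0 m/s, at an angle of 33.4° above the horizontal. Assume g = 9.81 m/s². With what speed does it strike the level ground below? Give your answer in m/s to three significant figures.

vₓ = 60.00 cos 33.4° = 50.09 m/s; v_y0 = 60.00 sin 33.4° = 33.03 m/s.
Vertical motion (up positive, ground at y = 0): 4.905 t² − (33.03) t − 6.79 = 0, so t = (33.03 + √(33.03² + 2·9.81·6.79)) / 9.81 = (33.03 + 34.99) / 9.81 = 6.933 s.
Vertical velocity at impact: v_y = v_y0 − g t = 33.03 − 9.81 × 6.933 = −34.99 m/s.
Speed: |v| = √(vₓ² + v_y²) = √(50.09² + 34.99²) = 61.10 m/s.

61.1 m/s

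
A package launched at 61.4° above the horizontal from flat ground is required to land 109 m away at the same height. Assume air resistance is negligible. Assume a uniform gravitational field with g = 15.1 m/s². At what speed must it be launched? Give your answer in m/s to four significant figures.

From R = (v₀² / g) sin 2θ: v₀ = √(gR / sin 2θ).
v₀ = √(15.1 × 109 / sin 122.8°) = √(1646 / 0.8406) = √1958.1 = 44.25 m/s.

44.25 m/s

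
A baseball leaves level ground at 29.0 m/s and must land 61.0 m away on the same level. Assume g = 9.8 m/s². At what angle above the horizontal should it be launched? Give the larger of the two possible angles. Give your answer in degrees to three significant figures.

67.3°

R = v₀² sin 2θ / g gives sin 2θ = gR/v₀² = 9.80·61.0/29.0² = 0.7108.
2θ = 45.30° or 180° − 45.30° = 134.7°, so θ = 22.65° or 67.35°.
The larger angle is 67.35°.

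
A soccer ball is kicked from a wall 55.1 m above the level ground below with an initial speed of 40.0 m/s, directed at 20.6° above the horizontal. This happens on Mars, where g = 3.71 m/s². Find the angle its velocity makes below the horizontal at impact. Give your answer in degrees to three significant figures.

Components: vₓ = 40.00 cos 20.6° = 37.44 m/s, v_y0 = 40.00 sin 20.6° = 14.07 m/s.
Vertical motion (up positive, ground at y = 0): 1.855 t² − (14.07) t − 55.1 = 0, so t = (14.07 + √(14.07² + 2·3.71·55.1)) / 3.71 = (14.07 + 24.64) / 3.71 = 10.43 s.
At impact: v_y = v_y0 − g t = −24.64 m/s; vₓ = 37.44 m/s.
Angle below horizontal: arctan(|v_y|/vₓ) = arctan(24.64/37.44) = 33.34°.

33.3°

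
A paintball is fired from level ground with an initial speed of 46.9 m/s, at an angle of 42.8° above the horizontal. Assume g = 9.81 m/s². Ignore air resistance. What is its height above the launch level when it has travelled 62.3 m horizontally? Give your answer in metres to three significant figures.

Components: vₓ = 46.90 cos 42.8° = 34.41 m/s, v_y0 = 46.90 sin 42.8° = 31.87 m/s.
Time to reach x = 62.3 m: t = x/vₓ = 62.3/34.41 = 1.810 s.
Height: y = v_y0 t − ½ g t² = 31.87 × 1.810 − 4.905 × 1.810² = 57.69 − 16.08 = 41.61 m.

41.6 m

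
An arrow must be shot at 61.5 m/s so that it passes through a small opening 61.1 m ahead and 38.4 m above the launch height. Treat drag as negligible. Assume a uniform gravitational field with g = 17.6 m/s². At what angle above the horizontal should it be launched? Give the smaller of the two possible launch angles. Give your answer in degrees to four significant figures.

41.38°

Trajectory: y = x tanθ − g x² (1 + tan²θ)/(2v₀²). With x = 61.1, y = 38.4, v₀ = 61.5, g = 17.6:
8.686 tan²θ − 61.1 tanθ + (47.09) = 0.
tanθ = [61.1 ± √(61.1² − 4 × 8.686 × (47.09))] / (2 × 8.686) = (61.1 ± 45.80) / 17.37, giving tanθ = 0.8810 or 6.153.
θ = 41.38° or 80.77°; the smaller is 41.38°.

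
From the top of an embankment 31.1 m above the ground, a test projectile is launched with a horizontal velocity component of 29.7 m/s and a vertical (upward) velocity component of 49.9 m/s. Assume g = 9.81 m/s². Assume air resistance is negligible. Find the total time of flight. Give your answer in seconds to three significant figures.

10.8 s

With up positive and y = 0 at the ground: y(t) = 31.1 + (49.90) t − 4.905 t². Setting y = 0 and taking the positive root: t = [49.90 + √(49.90² + 2·9.81·31.1)] / 9.81 = (49.90 + 55.68) / 9.81 = 10.76 s.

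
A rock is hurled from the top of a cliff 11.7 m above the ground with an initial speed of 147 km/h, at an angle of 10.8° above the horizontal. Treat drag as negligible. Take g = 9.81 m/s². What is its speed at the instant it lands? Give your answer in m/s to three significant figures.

43.6 m/s

Convert: 147 km/h = 147/3.6 = 40.83 m/s.
vₓ = 40.83 cos 10.8° = 40.11 m/s; v_y0 = 40.83 sin 10.8° = 7.651 m/s.
The projectile lands when y = 11.7 + (7.651) t − ½·9.81·t² = 0. Positive root: t = (7.651 + √(7.651² + 2·9.81·11.7)) / 9.81 = (7.651 + 16.97) / 9.81 = 2.510 s.
Vertical velocity at impact: v_y = v_y0 − g t = 7.651 − 9.81 × 2.510 = −16.97 m/s.
Speed: |v| = √(vₓ² + v_y²) = √(40.11² + 16.97²) = 43.55 m/s.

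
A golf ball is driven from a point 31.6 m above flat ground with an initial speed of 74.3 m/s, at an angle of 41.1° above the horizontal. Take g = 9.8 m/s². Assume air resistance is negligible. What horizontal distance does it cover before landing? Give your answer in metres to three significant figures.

vₓ = 74.30 cos 41.1° = 55.99 m/s; v_y0 = 74.30 sin 41.1° = 48.84 m/s.
The projectile lands when y = 31.6 + (48.84) t − ½·9.80·t² = 0. Positive root: t = (48.84 + √(48.84² + 2·9.80·31.6)) / 9.80 = (48.84 + 54.82) / 9.80 = 10.58 s.
Horizontal distance: R = vₓ t = 55.99 × 10.58 = 592.2 m.

592 m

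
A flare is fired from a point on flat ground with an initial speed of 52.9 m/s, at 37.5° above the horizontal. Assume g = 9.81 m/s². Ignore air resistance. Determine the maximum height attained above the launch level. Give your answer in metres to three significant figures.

Resolve: vₓ = 52.90 cos 37.5° = 41.97 m/s and v_y0 = 52.90 sin 37.5° = 32.20 m/s.
At the apex v_y = 0, so H = v_y0²/(2g) = 32.20²/19.62 = 52.86 m.

52.9 m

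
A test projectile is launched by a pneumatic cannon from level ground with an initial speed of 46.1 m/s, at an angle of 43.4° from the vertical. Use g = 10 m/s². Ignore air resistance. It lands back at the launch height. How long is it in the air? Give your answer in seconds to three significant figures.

vₓ = 46.10 sin 43.4° = 31.67 m/s; v_y0 = 46.10 cos 43.4° = 33.50 m/s.
Landing at launch height ⇒ T = 2 v_y0 / g = 2 × 33.50 / 10.0 = 6.699 s.

6.70 s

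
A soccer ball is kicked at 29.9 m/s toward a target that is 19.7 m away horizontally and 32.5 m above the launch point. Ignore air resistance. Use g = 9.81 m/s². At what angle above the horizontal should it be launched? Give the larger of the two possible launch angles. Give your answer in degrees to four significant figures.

81.74°

Trajectory: y = x tanθ − g x² (1 + tan²θ)/(2v₀²). With x = 19.7, y = 32.5, v₀ = 29.9, g = 9.81:
2.129 tan²θ − 19.7 tanθ + (34.63) = 0.
tanθ = [19.7 ± √(19.7² − 4 × 2.129 × (34.63))] / (2 × 2.129) = (19.7 ± 9.651) / 4.259, giving tanθ = 2.360 or 6.892.
θ = 67.03° or 81.74°; the larger is 81.74°.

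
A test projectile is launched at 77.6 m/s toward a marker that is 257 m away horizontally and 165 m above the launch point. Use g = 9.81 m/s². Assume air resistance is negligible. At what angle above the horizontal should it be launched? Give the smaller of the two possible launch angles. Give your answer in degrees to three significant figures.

Trajectory: y = x tanθ − g x² (1 + tan²θ)/(2v₀²). With x = 257, y = 165, v₀ = 77.6, g = 9.81:
53.80 tan²θ − 257 tanθ + (218.8) = 0.
tanθ = [257 ± √(257² − 4 × 53.80 × (218.8))] / (2 × 53.80) = (257 ± 137.7) / 107.6, giving tanθ = 1.109 or 3.668.
θ = 47.95° or 74.75°; the smaller is 47.95°.

48.0°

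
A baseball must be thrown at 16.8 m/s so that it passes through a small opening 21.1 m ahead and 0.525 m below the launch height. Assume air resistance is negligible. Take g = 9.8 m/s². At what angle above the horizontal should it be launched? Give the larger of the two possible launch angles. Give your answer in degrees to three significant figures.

66.8°

Trajectory: y = x tanθ − g x² (1 + tan²θ)/(2v₀²). With x = 21.1, y = −0.525, v₀ = 16.8, g = 9.80:
7.729 tan²θ − 21.1 tanθ + (7.204) = 0.
tanθ = [21.1 ± √(21.1² − 4 × 7.729 × (7.204))] / (2 × 7.729) = (21.1 ± 14.92) / 15.46, giving tanθ = 0.4001 or 2.330.
θ = 21.80° or 66.77°; the larger is 66.77°.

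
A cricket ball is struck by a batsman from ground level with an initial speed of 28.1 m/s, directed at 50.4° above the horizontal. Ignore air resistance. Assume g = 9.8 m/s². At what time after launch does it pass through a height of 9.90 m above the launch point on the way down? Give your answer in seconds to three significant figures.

3.90 s

vₓ = 28.10 cos 50.4° = 17.91 m/s; v_y0 = 28.10 sin 50.4° = 21.65 m/s.
Height y(t) = 21.65 t − 4.900 t² = 9.90 gives 4.900 t² − 21.65 t + 9.90 = 0.
Quadratic formula: t = (21.65 ± √274.74) / 9.80 = (21.65 ± 16.58) / 9.80 → t = 0.5180 s or 3.901 s.
The descending-branch root is 3.901 s.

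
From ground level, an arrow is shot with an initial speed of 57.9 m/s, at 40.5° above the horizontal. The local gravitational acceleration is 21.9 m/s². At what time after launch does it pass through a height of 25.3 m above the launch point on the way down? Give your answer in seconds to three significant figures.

2.52 s

Horizontal component vₓ = 57.90 cos 40.5° = 44.03 m/s; vertical v_y0 = 57.90 sin 40.5° = 37.60 m/s.
Require v_y0 t − ½ g t² = 25.3, i.e. 10.95 t² − 37.60 t + 25.3 = 0.
Quadratic formula: t = (37.60 ± √305.85) / 21.9 = (37.60 ± 17.49) / 21.9 → t = 0.9185 s or 2.516 s.
The descending-branch root is 2.516 s.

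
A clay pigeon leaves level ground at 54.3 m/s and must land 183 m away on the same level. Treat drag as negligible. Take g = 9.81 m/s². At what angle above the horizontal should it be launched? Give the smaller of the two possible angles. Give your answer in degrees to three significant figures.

R = v₀² sin 2θ / g gives sin 2θ = gR/v₀² = 9.81·183/54.3² = 0.6089.
2θ = 37.51° or 180° − 37.51° = 142.5°, so θ = 18.75° or 71.25°.
The smaller angle is 18.75°.

18.8°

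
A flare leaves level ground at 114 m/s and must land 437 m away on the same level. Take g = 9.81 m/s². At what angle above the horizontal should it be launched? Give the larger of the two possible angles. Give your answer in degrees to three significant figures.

R = v₀² sin 2θ / g gives sin 2θ = gR/v₀² = 9.81·437/114² = 0.3299.
2θ = 19.26° or 180° − 19.26° = 160.7°, so θ = 9.630° or 80.37°.
The larger angle is 80.37°.

80.4°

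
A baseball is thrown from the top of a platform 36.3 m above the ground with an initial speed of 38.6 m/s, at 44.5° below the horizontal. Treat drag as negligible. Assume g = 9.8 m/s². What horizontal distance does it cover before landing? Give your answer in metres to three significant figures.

Components: vₓ = 38.60 cos 44.5° = 27.53 m/s, v_y0 = −27.06 m/s (downward).
With up positive and y = 0 at the ground: y(t) = 36.3 + (−27.06) t − 4.900 t². Setting y = 0 and taking the positive root: t = [−27.06 + √(27.06² + 2·9.80·36.3)] / 9.80 = (−27.06 + 37.99) / 9.80 = 1.116 s.
Horizontal distance: R = vₓ t = 27.53 × 1.116 = 30.73 m.

30.7 m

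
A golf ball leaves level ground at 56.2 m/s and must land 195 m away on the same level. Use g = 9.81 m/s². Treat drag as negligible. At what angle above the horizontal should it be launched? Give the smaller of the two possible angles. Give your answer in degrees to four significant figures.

From R = (v₀²/g) sin 2θ: sin 2θ = 9.81 × 195 / 3158.4 = 0.6057.
2θ = 37.28° or 180° − 37.28° = 142.7°, so θ = 18.64° or 71.36°.
The smaller angle is 18.64°.

18.64°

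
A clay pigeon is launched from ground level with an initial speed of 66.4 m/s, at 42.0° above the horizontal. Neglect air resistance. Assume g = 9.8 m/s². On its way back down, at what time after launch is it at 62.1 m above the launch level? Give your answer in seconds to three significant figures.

7.34 s

Horizontal component vₓ = 66.40 cos 42.0° = 49.34 m/s; vertical v_y0 = 66.40 sin 42.0° = 44.43 m/s.
Require v_y0 t − ½ g t² = 62.1, i.e. 4.900 t² − 44.43 t + 62.1 = 0.
t = [44.43 ± √(44.43² − 2·9.80·62.1)] / 9.80 = (44.43 ± 27.51) / 9.80, so t = 1.726 s or t = 7.341 s.
The descending-branch root is 7.341 s.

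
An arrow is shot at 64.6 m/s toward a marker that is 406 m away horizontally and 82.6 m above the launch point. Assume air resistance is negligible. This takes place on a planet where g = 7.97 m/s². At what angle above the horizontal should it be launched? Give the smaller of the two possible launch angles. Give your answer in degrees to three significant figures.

42.5°

Trajectory: y = x tanθ − g x² (1 + tan²θ)/(2v₀²). With x = 406, y = 82.6, v₀ = 64.6, g = 7.97:
157.4 tan²θ − 406 tanθ + (240.0) = 0.
tanθ = [406 ± √(406² − 4 × 157.4 × (240.0))] / (2 × 157.4) = (406 ± 117.2) / 314.8, giving tanθ = 0.9175 or 1.662.
θ = 42.54° or 58.96°; the smaller is 42.54°.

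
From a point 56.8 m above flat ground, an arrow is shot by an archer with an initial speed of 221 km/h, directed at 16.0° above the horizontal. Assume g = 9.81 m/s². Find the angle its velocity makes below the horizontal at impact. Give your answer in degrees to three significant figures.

Convert: 221 km/h = 221/3.6 = 61.39 m/s.
vₓ = 61.39 cos 16.0° = 59.01 m/s; v_y0 = 61.39 sin 16.0° = 16.92 m/s.
With up positive and y = 0 at the ground: y(t) = 56.8 + (16.92) t − 4.905 t². Setting y = 0 and taking the positive root: t = [16.92 + √(16.92² + 2·9.81·56.8)] / 9.81 = (16.92 + 37.43) / 9.81 = 5.540 s.
At impact: v_y = v_y0 − g t = −37.43 m/s; vₓ = 59.01 m/s.
Angle below horizontal: arctan(|v_y|/vₓ) = arctan(37.43/59.01) = 32.38°.

32.4°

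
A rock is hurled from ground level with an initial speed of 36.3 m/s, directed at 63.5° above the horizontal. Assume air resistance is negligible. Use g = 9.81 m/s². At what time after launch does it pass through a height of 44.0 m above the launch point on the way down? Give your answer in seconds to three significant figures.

4.72 s

Components: vₓ = 36.30 cos 63.5° = 16.20 m/s, v_y0 = 36.30 sin 63.5° = 32.49 m/s.
Require v_y0 t − ½ g t² = 44.0, i.e. 4.905 t² − 32.49 t + 44.0 = 0.
Quadratic formula: t = (32.49 ± √192.07) / 9.81 = (32.49 ± 13.86) / 9.81 → t = 1.899 s or 4.724 s.
The descending-branch root is 4.724 s.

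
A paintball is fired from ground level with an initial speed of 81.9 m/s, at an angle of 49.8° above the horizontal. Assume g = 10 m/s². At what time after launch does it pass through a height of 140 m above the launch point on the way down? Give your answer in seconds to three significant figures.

Horizontal component vₓ = 81.90 cos 49.8° = 52.86 m/s; vertical v_y0 = 81.90 sin 49.8° = 62.55 m/s.
Set y = v_y0 t − ½ g t² = 140: 5.000 t² − 62.55 t + 140 = 0.
t = [62.55 ± √(62.55² − 2·10.0·140)] / 10.0 = (62.55 ± 33.36) / 10.0, so t = 2.919 s or t = 9.592 s.
The descending-branch root is 9.592 s.

9.59 s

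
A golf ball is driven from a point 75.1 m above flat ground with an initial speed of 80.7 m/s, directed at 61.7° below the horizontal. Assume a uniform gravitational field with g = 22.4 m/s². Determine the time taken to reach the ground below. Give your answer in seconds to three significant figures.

Components: vₓ = 80.70 cos 61.7° = 38.26 m/s, v_y0 = −71.05 m/s (downward).
Vertical motion (up positive, ground at y = 0): 11.20 t² − (−71.05) t − 75.1 = 0, so t = (−71.05 + √(71.05² + 2·22.4·75.1)) / 22.4 = (−71.05 + 91.72) / 22.4 = 0.9227 s.

0.923 s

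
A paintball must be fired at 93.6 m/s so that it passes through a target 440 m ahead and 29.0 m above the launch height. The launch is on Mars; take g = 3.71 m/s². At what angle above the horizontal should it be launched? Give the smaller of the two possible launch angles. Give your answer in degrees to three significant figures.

Trajectory: y = x tanθ − g x² (1 + tan²θ)/(2v₀²). With x = 440, y = 29.0, v₀ = 93.6, g = 3.71:
40.99 tan²θ − 440 tanθ + (69.99) = 0.
tanθ = [440 ± √(440² − 4 × 40.99 × (69.99))] / (2 × 40.99) = (440 ± 426.8) / 81.98, giving tanθ = 0.1615 or 10.57.
θ = 9.174° or 84.60°; the smaller is 9.174°.

9.17°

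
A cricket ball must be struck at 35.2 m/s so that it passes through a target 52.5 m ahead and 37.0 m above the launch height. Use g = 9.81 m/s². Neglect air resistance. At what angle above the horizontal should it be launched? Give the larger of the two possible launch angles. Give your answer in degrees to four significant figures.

74.43°

Trajectory: y = x tanθ − g x² (1 + tan²θ)/(2v₀²). With x = 52.5, y = 37.0, v₀ = 35.2, g = 9.81:
10.91 tan²θ − 52.5 tanθ + (47.91) = 0.
tanθ = [52.5 ± √(52.5² − 4 × 10.91 × (47.91))] / (2 × 10.91) = (52.5 ± 25.79) / 21.82, giving tanθ = 1.224 or 3.588.
θ = 50.75° or 74.43°; the larger is 74.43°.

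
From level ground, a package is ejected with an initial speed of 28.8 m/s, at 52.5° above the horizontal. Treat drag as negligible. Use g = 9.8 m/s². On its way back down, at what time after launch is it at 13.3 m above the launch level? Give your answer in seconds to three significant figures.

Resolve: vₓ = 28.80 cos 52.5° = 17.53 m/s and v_y0 = 28.80 sin 52.5° = 22.85 m/s.
Height y(t) = 22.85 t − 4.900 t² = 13.3 gives 4.900 t² − 22.85 t + 13.3 = 0.
t = [22.85 ± √(22.85² − 2·9.80·13.3)] / 9.80 = (22.85 ± 16.17) / 9.80, so t = 0.6818 s or t = 3.981 s.
The descending-branch root is 3.981 s.

3.98 s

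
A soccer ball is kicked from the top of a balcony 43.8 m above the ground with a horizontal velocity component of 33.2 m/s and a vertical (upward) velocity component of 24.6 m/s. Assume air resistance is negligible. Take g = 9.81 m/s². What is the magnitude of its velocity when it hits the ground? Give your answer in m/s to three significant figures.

50.7 m/s

The projectile lands when y = 43.8 + (24.60) t − ½·9.81·t² = 0. Positive root: t = (24.60 + √(24.60² + 2·9.81·43.8)) / 9.81 = (24.60 + 38.27) / 9.81 = 6.409 s.
Vertical velocity at impact: v_y = v_y0 − g t = 24.60 − 9.81 × 6.409 = −38.27 m/s.
Speed: |v| = √(vₓ² + v_y²) = √(33.20² + 38.27²) = 50.66 m/s.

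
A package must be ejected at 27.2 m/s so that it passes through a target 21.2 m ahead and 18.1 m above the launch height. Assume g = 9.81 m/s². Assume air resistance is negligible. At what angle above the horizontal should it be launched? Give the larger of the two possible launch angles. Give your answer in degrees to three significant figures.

80.4°

Trajectory: y = x tanθ − g x² (1 + tan²θ)/(2v₀²). With x = 21.2, y = 18.1, v₀ = 27.2, g = 9.81:
2.980 tan²θ − 21.2 tanθ + (21.08) = 0.
tanθ = [21.2 ± √(21.2² − 4 × 2.980 × (21.08))] / (2 × 2.980) = (21.2 ± 14.08) / 5.959, giving tanθ = 1.195 or 5.920.
θ = 50.08° or 80.41°; the larger is 80.41°.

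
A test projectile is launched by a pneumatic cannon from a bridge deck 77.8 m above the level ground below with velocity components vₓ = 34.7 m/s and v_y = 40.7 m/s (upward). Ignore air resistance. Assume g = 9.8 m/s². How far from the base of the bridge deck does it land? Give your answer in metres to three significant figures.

344 m

The projectile lands when y = 77.8 + (40.70) t − ½·9.80·t² = 0. Positive root: t = (40.70 + √(40.70² + 2·9.80·77.8)) / 9.80 = (40.70 + 56.40) / 9.80 = 9.909 s.
Horizontal distance: R = vₓ t = 34.70 × 9.909 = 343.8 m.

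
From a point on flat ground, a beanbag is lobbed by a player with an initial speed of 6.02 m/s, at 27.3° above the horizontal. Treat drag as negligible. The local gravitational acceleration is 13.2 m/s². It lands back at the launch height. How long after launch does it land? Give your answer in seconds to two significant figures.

vₓ = 6.020 cos 27.3° = 5.349 m/s; v_y0 = 6.020 sin 27.3° = 2.761 m/s.
Time of flight on level ground: T = 2 v_y0 / g = 2 × 2.761 / 13.2 = 0.4183 s.

0.42 s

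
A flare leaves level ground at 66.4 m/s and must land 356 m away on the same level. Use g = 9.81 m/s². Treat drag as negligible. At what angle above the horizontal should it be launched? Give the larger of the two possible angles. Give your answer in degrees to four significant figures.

From R = (v₀²/g) sin 2θ: sin 2θ = 9.81 × 356 / 4409.0 = 0.7921.
2θ = 52.38° or 180° − 52.38° = 127.6°, so θ = 26.19° or 63.81°.
The larger angle is 63.81°.

63.81°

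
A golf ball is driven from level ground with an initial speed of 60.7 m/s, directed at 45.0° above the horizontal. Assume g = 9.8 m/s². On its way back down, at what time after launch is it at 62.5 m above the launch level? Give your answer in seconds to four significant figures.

6.915 s

Horizontal component vₓ = 60.70 cos 45.0° = 42.92 m/s; vertical v_y0 = 60.70 sin 45.0° = 42.92 m/s.
Height y(t) = 42.92 t − 4.900 t² = 62.5 gives 4.900 t² − 42.92 t + 62.5 = 0.
Quadratic formula: t = (42.92 ± √617.24) / 9.80 = (42.92 ± 24.84) / 9.80 → t = 1.845 s or 6.915 s.
The descending-branch root is 6.915 s.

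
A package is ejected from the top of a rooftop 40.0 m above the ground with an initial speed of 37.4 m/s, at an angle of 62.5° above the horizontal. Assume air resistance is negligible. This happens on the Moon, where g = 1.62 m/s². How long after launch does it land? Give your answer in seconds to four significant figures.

Components: vₓ = 37.40 cos 62.5° = 17.27 m/s, v_y0 = 37.40 sin 62.5° = 33.17 m/s.
Vertical motion (up positive, ground at y = 0): 0.8100 t² − (33.17) t − 40.0 = 0, so t = (33.17 + √(33.17² + 2·1.62·40.0)) / 1.62 = (33.17 + 35.07) / 1.62 = 42.13 s.

42.13 s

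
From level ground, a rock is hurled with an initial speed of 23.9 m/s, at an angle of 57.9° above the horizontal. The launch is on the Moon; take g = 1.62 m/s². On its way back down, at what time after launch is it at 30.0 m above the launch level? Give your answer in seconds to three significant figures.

Horizontal component vₓ = 23.90 cos 57.9° = 12.70 m/s; vertical v_y0 = 23.90 sin 57.9° = 20.25 m/s.
Set y = v_y0 t − ½ g t² = 30.0: 0.8100 t² − 20.25 t + 30.0 = 0.
Quadratic formula: t = (20.25 ± √312.71) / 1.62 = (20.25 ± 17.68) / 1.62 → t = 1.582 s or 23.41 s.
The descending-branch root is 23.41 s.

23.4 s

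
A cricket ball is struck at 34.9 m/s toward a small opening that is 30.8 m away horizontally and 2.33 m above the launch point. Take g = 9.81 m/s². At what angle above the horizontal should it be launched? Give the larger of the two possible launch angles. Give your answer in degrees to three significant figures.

Trajectory: y = x tanθ − g x² (1 + tan²θ)/(2v₀²). With x = 30.8, y = 2.33, v₀ = 34.9, g = 9.81:
3.820 tan²θ − 30.8 tanθ + (6.150) = 0.
tanθ = [30.8 ± √(30.8² − 4 × 3.820 × (6.150))] / (2 × 3.820) = (30.8 ± 29.23) / 7.640, giving tanθ = 0.2049 or 7.857.
θ = 11.58° or 82.75°; the larger is 82.75°.

82.7°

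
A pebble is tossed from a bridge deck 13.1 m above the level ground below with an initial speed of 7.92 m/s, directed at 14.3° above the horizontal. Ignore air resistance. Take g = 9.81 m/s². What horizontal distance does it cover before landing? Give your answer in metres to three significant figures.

14.2 m

vₓ = 7.920 cos 14.3° = 7.675 m/s; v_y0 = 7.920 sin 14.3° = 1.956 m/s.
The projectile lands when y = 13.1 + (1.956) t − ½·9.81·t² = 0. Positive root: t = (1.956 + √(1.956² + 2·9.81·13.1)) / 9.81 = (1.956 + 16.15) / 9.81 = 1.846 s.
Horizontal distance: R = vₓ t = 7.675 × 1.846 = 14.17 m.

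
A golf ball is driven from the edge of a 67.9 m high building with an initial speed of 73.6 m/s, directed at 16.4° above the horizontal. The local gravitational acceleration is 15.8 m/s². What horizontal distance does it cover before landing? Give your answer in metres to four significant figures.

Resolve: vₓ = 73.60 cos 16.4° = 70.61 m/s and v_y0 = 73.60 sin 16.4° = 20.78 m/s.
The projectile lands when y = 67.9 + (20.78) t − ½·15.8·t² = 0. Positive root: t = (20.78 + √(20.78² + 2·15.8·67.9)) / 15.8 = (20.78 + 50.77) / 15.8 = 4.528 s.
Horizontal distance: R = vₓ t = 70.61 × 4.528 = 319.7 m.

319.7 m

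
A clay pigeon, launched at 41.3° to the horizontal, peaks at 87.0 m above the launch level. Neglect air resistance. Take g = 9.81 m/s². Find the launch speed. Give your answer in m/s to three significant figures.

At the peak v_y = 0, so v_y0 = √(2gH) = √(2 × 9.81 × 87.0) = 41.32 m/s.
v_y0 = v₀ sin θ ⇒ v₀ = 41.32 / sin 41.3° = 62.60 m/s.

62.6 m/s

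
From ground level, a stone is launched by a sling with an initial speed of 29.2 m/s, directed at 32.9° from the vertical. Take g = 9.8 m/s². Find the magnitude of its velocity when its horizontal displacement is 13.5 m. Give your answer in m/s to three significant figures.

22.7 m/s

vₓ = 29.20 sin 32.9° = 15.86 m/s; v_y0 = 29.20 cos 32.9° = 24.52 m/s.
At x = 13.5 m, t = x/vₓ = 13.5/15.86 = 0.8512 s.
Vertical velocity there: v_y = v_y0 − g t = 24.52 − 9.80 × 0.8512 = 16.18 m/s.
Speed: √(vₓ² + v_y²) = √(15.86² + 16.18²) = 22.65 m/s.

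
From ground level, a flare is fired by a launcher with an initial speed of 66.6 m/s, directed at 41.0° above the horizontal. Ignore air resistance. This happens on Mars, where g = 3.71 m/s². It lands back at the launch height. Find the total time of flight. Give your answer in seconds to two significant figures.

24 s

Resolve: vₓ = 66.60 cos 41.0° = 50.26 m/s and v_y0 = 66.60 sin 41.0° = 43.69 m/s.
Time of flight on level ground: T = 2 v_y0 / g = 2 × 43.69 / 3.71 = 23.55 s.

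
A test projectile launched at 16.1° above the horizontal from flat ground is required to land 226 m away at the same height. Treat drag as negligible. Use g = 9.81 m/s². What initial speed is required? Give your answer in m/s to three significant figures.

From R = (v₀² / g) sin 2θ: v₀ = √(gR / sin 2θ).
v₀ = √(9.81 × 226 / sin 32.20°) = √(2217 / 0.5329) = √4160.6 = 64.50 m/s.

64.5 m/s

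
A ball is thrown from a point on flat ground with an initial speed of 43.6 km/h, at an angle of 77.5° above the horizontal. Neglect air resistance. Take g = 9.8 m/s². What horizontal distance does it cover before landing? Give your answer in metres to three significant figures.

Convert: 43.6 km/h = 43.6/3.6 = 12.11 m/s.
Horizontal component vₓ = 12.11 cos 77.5° = 2.621 m/s; vertical v_y0 = 12.11 sin 77.5° = 11.82 m/s.
Flight time T = 2 v_y0 / g = 2.413 s.
Range: R = vₓ T = 2.621 × 2.413 = 6.325 m.

6.33 m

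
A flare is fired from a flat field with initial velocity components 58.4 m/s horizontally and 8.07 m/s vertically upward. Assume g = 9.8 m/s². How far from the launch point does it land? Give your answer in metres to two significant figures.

96 m

Time aloft: T = 2 v_y0 / g = 2 × 8.070 / 9.80 = 1.647 s.
Horizontal distance R = vₓ T = 58.40 × 1.647 = 96.18 m.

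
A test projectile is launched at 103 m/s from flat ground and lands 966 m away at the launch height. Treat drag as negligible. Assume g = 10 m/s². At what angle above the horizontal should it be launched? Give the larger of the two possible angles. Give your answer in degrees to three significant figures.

57.2°

R = v₀² sin 2θ / g gives sin 2θ = gR/v₀² = 10.0·966/103² = 0.9105.
2θ = 65.58° or 180° − 65.58° = 114.4°, so θ = 32.79° or 57.21°.
The larger angle is 57.21°.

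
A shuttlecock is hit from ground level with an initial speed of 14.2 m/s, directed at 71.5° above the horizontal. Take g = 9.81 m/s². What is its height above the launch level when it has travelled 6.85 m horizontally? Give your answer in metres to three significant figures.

9.14 m

Components: vₓ = 14.20 cos 71.5° = 4.506 m/s, v_y0 = 14.20 sin 71.5° = 13.47 m/s.
x = vₓ t ⇒ t = 6.85/4.506 = 1.520 s.
Height: y = v_y0 t − ½ g t² = 13.47 × 1.520 − 4.905 × 1.520² = 20.47 − 11.34 = 9.136 m.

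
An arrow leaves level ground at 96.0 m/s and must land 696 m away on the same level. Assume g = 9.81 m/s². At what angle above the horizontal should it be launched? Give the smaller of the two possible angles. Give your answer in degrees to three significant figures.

23.9°

Level-ground range R = v₀² sin(2θ)/g ⇒ sin(2θ) = gR/v₀² = 9.81 × 696 / 96.0² = 0.7409.
2θ = 47.80° or 180° − 47.80° = 132.2°, so θ = 23.90° or 66.10°.
The smaller angle is 23.90°.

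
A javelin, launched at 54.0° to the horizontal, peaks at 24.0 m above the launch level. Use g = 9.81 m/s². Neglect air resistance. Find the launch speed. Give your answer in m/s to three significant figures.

At the peak v_y = 0, so v_y0 = √(2gH) = √(2 × 9.81 × 24.0) = 21.70 m/s.
v_y0 = v₀ sin θ ⇒ v₀ = 21.70 / sin 54.0° = 26.82 m/s.

26.8 m/s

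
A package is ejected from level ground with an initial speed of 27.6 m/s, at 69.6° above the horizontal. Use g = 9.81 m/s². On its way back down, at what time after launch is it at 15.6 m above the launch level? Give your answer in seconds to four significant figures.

4.580 s

Horizontal component vₓ = 27.60 cos 69.6° = 9.621 m/s; vertical v_y0 = 27.60 sin 69.6° = 25.87 m/s.
Set y = v_y0 t − ½ g t² = 15.6: 4.905 t² − 25.87 t + 15.6 = 0.
t = [25.87 ± √(25.87² − 2·9.81·15.6)] / 9.81 = (25.87 ± 19.06) / 9.81, so t = 0.6945 s or t = 4.580 s.
The descending-branch root is 4.580 s.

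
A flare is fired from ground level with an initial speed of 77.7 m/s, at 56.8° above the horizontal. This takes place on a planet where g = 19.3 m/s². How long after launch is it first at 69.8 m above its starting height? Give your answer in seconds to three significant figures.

vₓ = 77.70 cos 56.8° = 42.55 m/s; v_y0 = 77.70 sin 56.8° = 65.02 m/s.
Height y(t) = 65.02 t − 9.650 t² = 69.8 gives 9.650 t² − 65.02 t + 69.8 = 0.
t = [65.02 ± √(65.02² − 2·19.3·69.8)] / 19.3 = (65.02 ± 39.15) / 19.3, so t = 1.340 s or t = 5.397 s.
The first (ascending) time is 1.340 s.

1.34 s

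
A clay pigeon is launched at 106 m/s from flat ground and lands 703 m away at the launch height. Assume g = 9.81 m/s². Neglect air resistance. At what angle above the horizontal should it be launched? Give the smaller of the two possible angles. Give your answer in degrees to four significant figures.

R = v₀² sin 2θ / g gives sin 2θ = gR/v₀² = 9.81·703/106² = 0.6138.
2θ = 37.86° or 180° − 37.86° = 142.1°, so θ = 18.93° or 71.07°.
The smaller angle is 18.93°.

18.93°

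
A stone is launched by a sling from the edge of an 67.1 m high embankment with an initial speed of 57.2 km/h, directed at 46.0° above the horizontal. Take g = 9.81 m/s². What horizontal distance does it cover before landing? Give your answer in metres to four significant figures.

55.66 m

Convert: 57.2 km/h = 57.2/3.6 = 15.89 m/s.
Components: vₓ = 15.89 cos 46.0° = 11.04 m/s, v_y0 = 15.89 sin 46.0° = 11.43 m/s.
With up positive and y = 0 at the ground: y(t) = 67.1 + (11.43) t − 4.905 t². Setting y = 0 and taking the positive root: t = [11.43 + √(11.43² + 2·9.81·67.1)] / 9.81 = (11.43 + 38.04) / 9.81 = 5.043 s.
Horizontal distance: R = vₓ t = 11.04 × 5.043 = 55.66 m.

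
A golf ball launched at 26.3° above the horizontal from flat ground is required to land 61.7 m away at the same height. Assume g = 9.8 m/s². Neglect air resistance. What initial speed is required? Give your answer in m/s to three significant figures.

On level ground R = v₀² sin 2θ / g ⇒ v₀ = √(gR / sin 2θ).
v₀ = √(9.80 × 61.7 / sin 52.60°) = √(604.7 / 0.7944) = √761.14 = 27.59 m/s.

27.6 m/s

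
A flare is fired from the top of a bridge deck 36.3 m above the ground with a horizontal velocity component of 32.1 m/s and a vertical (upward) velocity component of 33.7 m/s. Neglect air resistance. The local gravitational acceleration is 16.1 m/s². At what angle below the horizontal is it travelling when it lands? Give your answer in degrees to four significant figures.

The projectile lands when y = 36.3 + (33.70) t − ½·16.1·t² = 0. Positive root: t = (33.70 + √(33.70² + 2·16.1·36.3)) / 16.1 = (33.70 + 48.01) / 16.1 = 5.075 s.
At impact: v_y = v_y0 − g t = −48.01 m/s; vₓ = 32.10 m/s.
Angle below horizontal: arctan(|v_y|/vₓ) = arctan(48.01/32.10) = 56.23°.

56.23°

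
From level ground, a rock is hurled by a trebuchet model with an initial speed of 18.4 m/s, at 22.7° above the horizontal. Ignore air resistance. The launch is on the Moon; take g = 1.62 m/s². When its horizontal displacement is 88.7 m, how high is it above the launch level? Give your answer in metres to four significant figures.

vₓ = 18.40 cos 22.7° = 16.97 m/s; v_y0 = 18.40 sin 22.7° = 7.101 m/s.
Time to reach x = 88.7 m: t = x/vₓ = 88.7/16.97 = 5.225 s.
Height: y = v_y0 t − ½ g t² = 7.101 × 5.225 − 0.8100 × 5.225² = 37.10 − 22.12 = 14.99 m.

14.99 m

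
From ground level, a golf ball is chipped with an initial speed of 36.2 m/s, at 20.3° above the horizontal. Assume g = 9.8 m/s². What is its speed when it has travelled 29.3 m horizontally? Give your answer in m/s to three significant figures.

Horizontal component vₓ = 36.20 cos 20.3° = 33.95 m/s; vertical v_y0 = 36.20 sin 20.3° = 12.56 m/s.
At x = 29.3 m, t = x/vₓ = 29.3/33.95 = 0.8630 s.
Vertical velocity there: v_y = v_y0 − g t = 12.56 − 9.80 × 0.8630 = 4.102 m/s.
Speed: √(vₓ² + v_y²) = √(33.95² + 4.102²) = 34.20 m/s.

34.2 m/s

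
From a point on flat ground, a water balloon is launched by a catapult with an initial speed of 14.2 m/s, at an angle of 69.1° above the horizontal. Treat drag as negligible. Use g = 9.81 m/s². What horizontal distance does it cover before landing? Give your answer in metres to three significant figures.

Horizontal component vₓ = 14.20 cos 69.1° = 5.066 m/s; vertical v_y0 = 14.20 sin 69.1° = 13.27 m/s.
Time aloft: T = 2 v_y0 / g = 2 × 13.27 / 9.81 = 2.705 s.
Range: R = vₓ T = 5.066 × 2.705 = 13.70 m.

13.7 m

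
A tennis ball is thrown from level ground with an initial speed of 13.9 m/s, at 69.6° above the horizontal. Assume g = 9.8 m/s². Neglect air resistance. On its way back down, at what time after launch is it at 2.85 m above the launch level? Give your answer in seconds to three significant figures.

2.42 s

Components: vₓ = 13.90 cos 69.6° = 4.845 m/s, v_y0 = 13.90 sin 69.6° = 13.03 m/s.
Require v_y0 t − ½ g t² = 2.85, i.e. 4.900 t² − 13.03 t + 2.85 = 0.
t = [13.03 ± √(13.03² − 2·9.80·2.85)] / 9.80 = (13.03 ± 10.67) / 9.80, so t = 0.2405 s or t = 2.418 s.
The descending-branch root is 2.418 s.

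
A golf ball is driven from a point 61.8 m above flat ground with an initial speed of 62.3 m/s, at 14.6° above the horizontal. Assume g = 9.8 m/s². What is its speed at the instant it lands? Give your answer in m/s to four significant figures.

vₓ = 62.30 cos 14.6° = 60.29 m/s; v_y0 = 62.30 sin 14.6° = 15.70 m/s.
Vertical motion (up positive, ground at y = 0): 4.900 t² − (15.70) t − 61.8 = 0, so t = (15.70 + √(15.70² + 2·9.80·61.8)) / 9.80 = (15.70 + 38.18) / 9.80 = 5.499 s.
Vertical velocity at impact: v_y = v_y0 − g t = 15.70 − 9.80 × 5.499 = −38.18 m/s.
Speed: |v| = √(vₓ² + v_y²) = √(60.29² + 38.18²) = 71.36 m/s.

71.36 m/s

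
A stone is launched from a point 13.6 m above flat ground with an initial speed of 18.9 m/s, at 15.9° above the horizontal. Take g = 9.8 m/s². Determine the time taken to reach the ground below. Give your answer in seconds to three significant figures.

2.28 s

Resolve: vₓ = 18.90 cos 15.9° = 18.18 m/s and v_y0 = 18.90 sin 15.9° = 5.178 m/s.
Vertical motion (up positive, ground at y = 0): 4.900 t² − (5.178) t − 13.6 = 0, so t = (5.178 + √(5.178² + 2·9.80·13.6)) / 9.80 = (5.178 + 17.13) / 9.80 = 2.276 s.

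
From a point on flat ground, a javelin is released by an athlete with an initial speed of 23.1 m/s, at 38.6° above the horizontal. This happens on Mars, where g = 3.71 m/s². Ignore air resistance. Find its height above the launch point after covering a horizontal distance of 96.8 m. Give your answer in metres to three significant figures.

Components: vₓ = 23.10 cos 38.6° = 18.05 m/s, v_y0 = 23.10 sin 38.6° = 14.41 m/s.
At x = 96.8 m, t = x/vₓ = 96.8/18.05 = 5.362 s.
Height: y = v_y0 t − ½ g t² = 14.41 × 5.362 − 1.855 × 5.362² = 77.27 − 53.33 = 23.94 m.

23.9 m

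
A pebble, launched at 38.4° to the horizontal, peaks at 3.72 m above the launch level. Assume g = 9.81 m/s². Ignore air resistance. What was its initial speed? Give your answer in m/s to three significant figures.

13.8 m/s

At the peak v_y = 0, so v_y0 = √(2gH) = √(2 × 9.81 × 3.72) = 8.543 m/s.
v_y0 = v₀ sin θ ⇒ v₀ = 8.543 / sin 38.4° = 13.75 m/s.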